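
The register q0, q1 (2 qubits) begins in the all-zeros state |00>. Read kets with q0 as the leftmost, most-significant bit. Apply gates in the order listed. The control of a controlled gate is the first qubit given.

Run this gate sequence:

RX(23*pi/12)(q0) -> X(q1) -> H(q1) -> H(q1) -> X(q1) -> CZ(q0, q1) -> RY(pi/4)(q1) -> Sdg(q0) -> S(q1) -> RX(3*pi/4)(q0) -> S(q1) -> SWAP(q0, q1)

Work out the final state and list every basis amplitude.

The resulting statevector has amplitude -sqrt(sqrt(2) + 2)/8 - sqrt(6 - 3*sqrt(2))/8 - sqrt(12 - 6*sqrt(2))/16 + sqrt(2*sqrt(2) + 4)/16 - I*sqrt(6 - 3*sqrt(2))/8 - I*sqrt(12 - 6*sqrt(2))/16 + I*sqrt(2*sqrt(2) + 4)/16 + I*sqrt(sqrt(2) + 2)/8 on |00>, -sqrt(6*sqrt(2) + 12)/16 - sqrt(2 - sqrt(2))/8 - sqrt(4 - 2*sqrt(2))/16 + sqrt(3*sqrt(2) + 6)/8 + I*sqrt(4 - 2*sqrt(2))/16 + I*sqrt(2 - sqrt(2))/8 + I*sqrt(6*sqrt(2) + 12)/16 + I*sqrt(3*sqrt(2) + 6)/8 on |01>, -sqrt(6*sqrt(2) + 12)/16 - sqrt(4 - 2*sqrt(2))/16 + sqrt(2 - sqrt(2))/8 + sqrt(3*sqrt(2) + 6)/8 - I*sqrt(6*sqrt(2) + 12)/16 - I*sqrt(2 - sqrt(2))/8 - I*sqrt(4 - 2*sqrt(2))/16 + I*sqrt(3*sqrt(2) + 6)/8 on |10>, -sqrt(6 - 3*sqrt(2))/8 - sqrt(2*sqrt(2) + 4)/16 + sqrt(12 - 6*sqrt(2))/16 + sqrt(sqrt(2) + 2)/8 - I*sqrt(sqrt(2) + 2)/8 - I*sqrt(6 - 3*sqrt(2))/8 - I*sqrt(12 - 6*sqrt(2))/16 + I*sqrt(2*sqrt(2) + 4)/16 on |11>.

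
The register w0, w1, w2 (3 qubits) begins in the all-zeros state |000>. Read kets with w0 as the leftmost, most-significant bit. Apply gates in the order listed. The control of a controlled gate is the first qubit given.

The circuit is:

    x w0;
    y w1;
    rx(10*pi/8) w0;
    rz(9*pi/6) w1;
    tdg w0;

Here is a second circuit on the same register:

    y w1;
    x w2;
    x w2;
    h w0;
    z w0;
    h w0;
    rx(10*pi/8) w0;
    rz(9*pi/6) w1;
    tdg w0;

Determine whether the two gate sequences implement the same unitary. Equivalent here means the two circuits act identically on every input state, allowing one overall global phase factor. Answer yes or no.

Yes, they are equivalent — the unitaries differ by at most a global phase.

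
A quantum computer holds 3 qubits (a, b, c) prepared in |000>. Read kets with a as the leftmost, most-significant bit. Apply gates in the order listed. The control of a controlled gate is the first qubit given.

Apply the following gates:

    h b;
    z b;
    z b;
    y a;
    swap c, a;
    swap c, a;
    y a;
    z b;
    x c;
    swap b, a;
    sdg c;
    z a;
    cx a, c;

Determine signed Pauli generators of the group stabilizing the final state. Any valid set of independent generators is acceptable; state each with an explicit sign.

One valid set of independent stabilizer generators is +XIX, -ZIZ, +IZI (any independent generating set of the same group is equally correct).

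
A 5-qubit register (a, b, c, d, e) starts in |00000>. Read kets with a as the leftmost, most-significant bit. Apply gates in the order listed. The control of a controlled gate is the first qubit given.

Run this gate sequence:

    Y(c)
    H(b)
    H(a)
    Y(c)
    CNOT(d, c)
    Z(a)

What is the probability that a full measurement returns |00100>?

The probability of measuring |00100> is 0.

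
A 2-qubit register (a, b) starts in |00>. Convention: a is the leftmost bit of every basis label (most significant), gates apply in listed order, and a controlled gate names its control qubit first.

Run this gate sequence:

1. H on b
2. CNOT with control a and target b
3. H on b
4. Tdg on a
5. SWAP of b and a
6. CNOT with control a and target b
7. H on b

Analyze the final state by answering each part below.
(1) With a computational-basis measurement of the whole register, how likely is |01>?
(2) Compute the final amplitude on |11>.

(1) A full measurement returns |01> with probability 1/2.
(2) The amplitude on |11> is 0.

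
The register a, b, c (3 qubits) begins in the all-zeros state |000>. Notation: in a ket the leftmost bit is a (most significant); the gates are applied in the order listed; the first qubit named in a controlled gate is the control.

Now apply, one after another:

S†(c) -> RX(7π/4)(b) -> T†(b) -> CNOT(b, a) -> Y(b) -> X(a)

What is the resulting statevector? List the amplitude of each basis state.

The resulting statevector has amplitude sqrt(2 - sqrt(2))*exp(3*I*pi/4)/2 on |000>, -I*sqrt(sqrt(2) + 2)/2 on |110>, and 0 on every other basis state.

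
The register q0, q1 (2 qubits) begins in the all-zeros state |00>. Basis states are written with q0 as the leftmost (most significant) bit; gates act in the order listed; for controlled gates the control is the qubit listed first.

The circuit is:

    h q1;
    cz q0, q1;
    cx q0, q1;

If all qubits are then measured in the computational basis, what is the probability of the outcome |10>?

The probability of measuring |10> is 0.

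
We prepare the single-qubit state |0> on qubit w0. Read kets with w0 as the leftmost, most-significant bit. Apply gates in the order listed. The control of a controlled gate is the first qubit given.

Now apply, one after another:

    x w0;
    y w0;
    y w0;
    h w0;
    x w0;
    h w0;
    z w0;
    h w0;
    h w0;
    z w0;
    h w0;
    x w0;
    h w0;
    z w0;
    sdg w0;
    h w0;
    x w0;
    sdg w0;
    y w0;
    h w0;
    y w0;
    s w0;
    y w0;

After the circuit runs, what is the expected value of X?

In the final state, X has expectation -1.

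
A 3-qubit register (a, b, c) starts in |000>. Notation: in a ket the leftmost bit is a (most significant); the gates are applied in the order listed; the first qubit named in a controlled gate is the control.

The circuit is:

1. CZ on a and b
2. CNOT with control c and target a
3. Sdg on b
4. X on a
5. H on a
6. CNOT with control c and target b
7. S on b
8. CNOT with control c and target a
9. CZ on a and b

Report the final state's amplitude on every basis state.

The final amplitudes are sqrt(2)/2 on |000>, -sqrt(2)/2 on |100>, and 0 on every other basis state.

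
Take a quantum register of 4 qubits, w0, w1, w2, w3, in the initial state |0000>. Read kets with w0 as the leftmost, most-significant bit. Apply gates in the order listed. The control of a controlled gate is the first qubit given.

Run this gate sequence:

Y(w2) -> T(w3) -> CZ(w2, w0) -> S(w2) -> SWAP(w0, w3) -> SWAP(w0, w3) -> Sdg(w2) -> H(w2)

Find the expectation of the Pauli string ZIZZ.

The observable ZIZZ averages to 0.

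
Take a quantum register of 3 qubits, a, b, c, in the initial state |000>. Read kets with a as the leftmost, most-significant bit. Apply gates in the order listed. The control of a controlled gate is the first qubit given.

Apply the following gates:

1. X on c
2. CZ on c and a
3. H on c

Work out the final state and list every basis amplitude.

The resulting statevector has amplitude sqrt(2)/2 on |000>, -sqrt(2)/2 on |001>, and 0 on every other basis state.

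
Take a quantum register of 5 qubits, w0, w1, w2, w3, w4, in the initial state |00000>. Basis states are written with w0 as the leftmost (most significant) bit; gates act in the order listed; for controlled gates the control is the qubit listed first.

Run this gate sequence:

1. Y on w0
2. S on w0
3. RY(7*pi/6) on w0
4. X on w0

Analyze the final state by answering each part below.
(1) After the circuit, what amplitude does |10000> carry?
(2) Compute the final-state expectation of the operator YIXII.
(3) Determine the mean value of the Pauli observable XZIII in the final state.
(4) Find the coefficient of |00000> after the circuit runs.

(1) The final state's coefficient on |10000> equals sqrt(2)/4 + sqrt(6)/4.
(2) In the final state, YIXII has expectation 0.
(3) The observable XZIII averages to 1/2.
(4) |00000> carries amplitude -sqrt(2)/4 + sqrt(6)/4 in the final state.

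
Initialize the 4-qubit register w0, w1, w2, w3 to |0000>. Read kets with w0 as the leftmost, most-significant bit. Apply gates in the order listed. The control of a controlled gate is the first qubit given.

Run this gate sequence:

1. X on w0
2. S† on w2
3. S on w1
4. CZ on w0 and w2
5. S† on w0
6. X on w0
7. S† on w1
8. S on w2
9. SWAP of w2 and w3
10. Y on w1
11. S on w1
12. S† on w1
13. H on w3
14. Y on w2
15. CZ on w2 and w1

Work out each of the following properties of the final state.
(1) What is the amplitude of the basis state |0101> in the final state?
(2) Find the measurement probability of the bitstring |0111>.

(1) |0101> carries amplitude 0 in the final state. Key observation: gates 11-12 undo each other exactly, leaving only the rest of the circuit to track.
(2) A full measurement returns |0111> with probability 1/2.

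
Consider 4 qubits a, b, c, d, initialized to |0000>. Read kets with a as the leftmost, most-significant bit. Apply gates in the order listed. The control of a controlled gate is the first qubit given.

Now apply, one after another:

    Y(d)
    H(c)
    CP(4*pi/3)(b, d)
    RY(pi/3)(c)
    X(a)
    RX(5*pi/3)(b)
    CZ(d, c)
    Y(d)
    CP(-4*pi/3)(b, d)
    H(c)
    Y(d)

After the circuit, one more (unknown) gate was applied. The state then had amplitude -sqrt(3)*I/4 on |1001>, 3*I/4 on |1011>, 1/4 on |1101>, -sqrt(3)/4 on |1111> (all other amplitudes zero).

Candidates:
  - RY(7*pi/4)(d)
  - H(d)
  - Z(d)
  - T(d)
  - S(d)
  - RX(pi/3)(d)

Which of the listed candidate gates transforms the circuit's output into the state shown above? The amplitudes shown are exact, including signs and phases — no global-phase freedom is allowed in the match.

The unique candidate consistent with the amplitudes is Z(d).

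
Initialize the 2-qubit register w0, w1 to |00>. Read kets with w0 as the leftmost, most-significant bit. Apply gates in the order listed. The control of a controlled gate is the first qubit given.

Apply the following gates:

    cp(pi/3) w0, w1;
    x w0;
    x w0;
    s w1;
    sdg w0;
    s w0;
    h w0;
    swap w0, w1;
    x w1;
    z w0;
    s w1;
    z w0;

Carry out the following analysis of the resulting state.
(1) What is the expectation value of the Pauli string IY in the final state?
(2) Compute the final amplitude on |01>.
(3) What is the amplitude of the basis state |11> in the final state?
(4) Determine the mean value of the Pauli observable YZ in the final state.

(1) The expectation value of IY is 1.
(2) |01> carries amplitude sqrt(2)*I/2 in the final state.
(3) The amplitude on |11> is 0.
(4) In the final state, YZ has expectation 0.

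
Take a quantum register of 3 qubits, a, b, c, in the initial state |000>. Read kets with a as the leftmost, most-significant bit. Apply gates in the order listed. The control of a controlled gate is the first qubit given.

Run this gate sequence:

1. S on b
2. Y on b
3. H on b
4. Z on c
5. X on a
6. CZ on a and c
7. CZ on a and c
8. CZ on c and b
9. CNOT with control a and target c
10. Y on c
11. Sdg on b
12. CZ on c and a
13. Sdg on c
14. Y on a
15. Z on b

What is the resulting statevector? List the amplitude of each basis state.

The resulting statevector has amplitude -sqrt(2)*I/2 on |000>, -sqrt(2)/2 on |010>, and 0 on every other basis state.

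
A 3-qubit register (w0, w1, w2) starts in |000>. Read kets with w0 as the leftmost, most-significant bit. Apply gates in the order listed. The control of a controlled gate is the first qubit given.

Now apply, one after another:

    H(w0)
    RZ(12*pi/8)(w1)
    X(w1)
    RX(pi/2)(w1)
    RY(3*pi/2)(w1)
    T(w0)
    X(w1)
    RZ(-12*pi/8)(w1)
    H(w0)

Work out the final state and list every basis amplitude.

The resulting statevector has amplitude -1/4 - I/4 - exp(I*pi/4)/4 - exp(3*I*pi/4)/4 on |000>, 0 on |001>, -1/4 - I/4 - exp(I*pi/4)/4 - exp(3*I*pi/4)/4 on |010>, 0 on |011>, -1/4 - I/4 + sqrt(2)*I/4 on |100>, 0 on |101>, -1/4 - I/4 + sqrt(2)*I/4 on |110>, 0 on |111>.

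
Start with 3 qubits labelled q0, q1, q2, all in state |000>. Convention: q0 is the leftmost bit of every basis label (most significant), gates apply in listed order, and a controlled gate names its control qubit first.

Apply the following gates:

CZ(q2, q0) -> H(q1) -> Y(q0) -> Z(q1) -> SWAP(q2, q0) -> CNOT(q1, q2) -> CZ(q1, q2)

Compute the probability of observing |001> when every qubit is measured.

Outcome |001> occurs with probability 1/2.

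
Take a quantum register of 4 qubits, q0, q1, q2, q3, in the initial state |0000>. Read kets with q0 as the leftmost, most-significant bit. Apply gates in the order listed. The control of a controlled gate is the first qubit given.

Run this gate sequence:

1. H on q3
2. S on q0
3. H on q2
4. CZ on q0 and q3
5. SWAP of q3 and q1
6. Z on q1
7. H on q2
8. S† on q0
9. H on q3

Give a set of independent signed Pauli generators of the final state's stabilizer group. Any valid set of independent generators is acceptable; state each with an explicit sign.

The stabilizer group can be generated by -IXII, +IIIX, +ZIII, +IIZI, among other valid generating sets.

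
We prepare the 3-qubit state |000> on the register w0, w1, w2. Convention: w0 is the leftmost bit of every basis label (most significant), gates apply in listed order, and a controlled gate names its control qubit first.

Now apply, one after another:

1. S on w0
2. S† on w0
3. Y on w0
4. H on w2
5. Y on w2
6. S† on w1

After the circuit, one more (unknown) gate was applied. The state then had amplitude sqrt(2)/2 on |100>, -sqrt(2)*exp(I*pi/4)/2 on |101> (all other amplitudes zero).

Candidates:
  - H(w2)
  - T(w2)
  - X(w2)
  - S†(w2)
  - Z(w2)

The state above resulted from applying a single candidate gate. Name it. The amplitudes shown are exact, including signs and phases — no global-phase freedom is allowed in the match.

The unique candidate consistent with the amplitudes is T(w2). Key observation: gates 1-2 undo each other exactly, leaving only the rest of the circuit to track.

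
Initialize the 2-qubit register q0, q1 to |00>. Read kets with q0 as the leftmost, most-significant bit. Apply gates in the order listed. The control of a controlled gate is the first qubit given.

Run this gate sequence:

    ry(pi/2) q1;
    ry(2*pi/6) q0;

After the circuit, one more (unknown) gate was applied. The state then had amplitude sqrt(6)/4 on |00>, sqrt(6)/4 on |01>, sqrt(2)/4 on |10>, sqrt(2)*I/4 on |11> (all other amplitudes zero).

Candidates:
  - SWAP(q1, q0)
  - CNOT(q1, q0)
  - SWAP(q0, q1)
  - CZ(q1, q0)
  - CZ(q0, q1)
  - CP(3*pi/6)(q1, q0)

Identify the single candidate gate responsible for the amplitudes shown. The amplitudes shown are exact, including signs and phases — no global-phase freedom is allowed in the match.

It was CP(3*pi/6)(q1, q0) that produced the state shown.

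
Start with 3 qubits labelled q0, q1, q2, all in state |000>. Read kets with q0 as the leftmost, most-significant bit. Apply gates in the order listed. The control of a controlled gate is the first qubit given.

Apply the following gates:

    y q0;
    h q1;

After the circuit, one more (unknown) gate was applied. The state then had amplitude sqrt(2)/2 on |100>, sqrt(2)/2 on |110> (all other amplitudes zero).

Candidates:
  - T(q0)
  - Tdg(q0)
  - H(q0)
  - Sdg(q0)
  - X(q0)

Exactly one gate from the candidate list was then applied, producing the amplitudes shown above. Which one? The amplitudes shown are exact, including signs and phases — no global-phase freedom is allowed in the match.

The unique candidate consistent with the amplitudes is Sdg(q0).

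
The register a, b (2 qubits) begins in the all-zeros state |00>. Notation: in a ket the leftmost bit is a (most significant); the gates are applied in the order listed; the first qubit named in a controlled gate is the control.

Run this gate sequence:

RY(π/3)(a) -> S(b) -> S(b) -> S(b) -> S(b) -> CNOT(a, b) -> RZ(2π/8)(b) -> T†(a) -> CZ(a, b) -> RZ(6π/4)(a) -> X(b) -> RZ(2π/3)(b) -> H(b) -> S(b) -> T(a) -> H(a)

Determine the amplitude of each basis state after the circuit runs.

The resulting statevector has amplitude (-sqrt(3) - exp(I*pi/12))*exp(11*I*pi/24)/4 on |00>, (-exp(7*I*pi/12) + sqrt(3)*I)*exp(11*I*pi/24)/4 on |01>, (-sqrt(3) + exp(I*pi/12))*exp(11*I*pi/24)/4 on |10>, (exp(7*I*pi/12) + sqrt(3)*I)*exp(11*I*pi/24)/4 on |11>. Key observation: gates 2-5 undo each other exactly, leaving only the rest of the circuit to track.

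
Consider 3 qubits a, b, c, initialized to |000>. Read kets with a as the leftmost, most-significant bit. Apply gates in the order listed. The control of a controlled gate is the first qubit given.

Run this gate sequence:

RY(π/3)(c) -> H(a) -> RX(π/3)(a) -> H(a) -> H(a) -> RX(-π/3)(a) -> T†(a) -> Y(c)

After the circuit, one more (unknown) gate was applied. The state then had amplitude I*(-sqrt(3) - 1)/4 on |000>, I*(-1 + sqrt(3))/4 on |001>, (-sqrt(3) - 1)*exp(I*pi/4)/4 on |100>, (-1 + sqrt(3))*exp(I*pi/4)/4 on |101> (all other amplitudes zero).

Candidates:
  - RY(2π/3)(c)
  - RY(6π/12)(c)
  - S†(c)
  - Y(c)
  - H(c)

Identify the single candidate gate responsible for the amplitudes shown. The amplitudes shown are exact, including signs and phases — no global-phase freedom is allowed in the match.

The unique candidate consistent with the amplitudes is RY(6π/12)(c). Key observation: the block from step 3 through step 6 cancels to the identity and can be dropped.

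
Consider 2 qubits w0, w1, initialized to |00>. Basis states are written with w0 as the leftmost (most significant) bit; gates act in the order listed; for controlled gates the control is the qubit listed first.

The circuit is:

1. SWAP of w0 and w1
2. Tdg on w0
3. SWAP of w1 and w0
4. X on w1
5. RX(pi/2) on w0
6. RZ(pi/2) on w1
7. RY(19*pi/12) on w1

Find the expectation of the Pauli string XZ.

The expectation value of XZ is 0.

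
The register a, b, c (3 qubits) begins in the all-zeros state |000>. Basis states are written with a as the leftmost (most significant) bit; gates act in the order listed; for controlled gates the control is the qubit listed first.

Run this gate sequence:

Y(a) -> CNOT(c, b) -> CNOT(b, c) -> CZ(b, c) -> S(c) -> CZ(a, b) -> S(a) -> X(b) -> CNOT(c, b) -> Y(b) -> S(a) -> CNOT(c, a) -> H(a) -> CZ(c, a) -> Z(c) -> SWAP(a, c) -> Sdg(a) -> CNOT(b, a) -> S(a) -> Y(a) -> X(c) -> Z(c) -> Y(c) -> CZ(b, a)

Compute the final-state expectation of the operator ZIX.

The observable ZIX averages to 1.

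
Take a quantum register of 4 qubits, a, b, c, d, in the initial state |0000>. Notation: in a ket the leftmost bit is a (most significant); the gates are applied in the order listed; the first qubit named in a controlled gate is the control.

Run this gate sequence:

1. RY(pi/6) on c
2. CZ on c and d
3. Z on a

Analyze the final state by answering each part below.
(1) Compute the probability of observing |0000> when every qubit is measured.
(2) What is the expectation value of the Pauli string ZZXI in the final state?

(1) Outcome |0000> occurs with probability sqrt(3)/4 + 1/2.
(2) The observable ZZXI averages to 1/2.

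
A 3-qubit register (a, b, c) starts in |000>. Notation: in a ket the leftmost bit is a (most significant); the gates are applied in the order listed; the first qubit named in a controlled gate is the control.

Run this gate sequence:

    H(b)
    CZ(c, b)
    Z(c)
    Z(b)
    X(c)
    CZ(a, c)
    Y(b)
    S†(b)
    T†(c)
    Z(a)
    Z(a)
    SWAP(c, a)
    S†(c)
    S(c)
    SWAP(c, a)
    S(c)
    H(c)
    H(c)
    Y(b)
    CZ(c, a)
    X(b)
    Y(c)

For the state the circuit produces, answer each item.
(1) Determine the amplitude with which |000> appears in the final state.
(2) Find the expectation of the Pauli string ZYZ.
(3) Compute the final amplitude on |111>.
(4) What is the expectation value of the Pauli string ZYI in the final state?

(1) |000> carries amplitude sqrt(2)*exp(3*I*pi/4)/2 in the final state.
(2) The observable ZYZ averages to 1.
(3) |111> carries amplitude 0 in the final state.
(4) The observable ZYI averages to 1.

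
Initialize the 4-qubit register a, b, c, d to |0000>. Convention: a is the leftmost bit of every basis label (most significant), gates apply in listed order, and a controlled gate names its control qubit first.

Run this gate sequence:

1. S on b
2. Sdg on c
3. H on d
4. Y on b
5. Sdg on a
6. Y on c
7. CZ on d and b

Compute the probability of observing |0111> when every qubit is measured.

Outcome |0111> occurs with probability 1/2.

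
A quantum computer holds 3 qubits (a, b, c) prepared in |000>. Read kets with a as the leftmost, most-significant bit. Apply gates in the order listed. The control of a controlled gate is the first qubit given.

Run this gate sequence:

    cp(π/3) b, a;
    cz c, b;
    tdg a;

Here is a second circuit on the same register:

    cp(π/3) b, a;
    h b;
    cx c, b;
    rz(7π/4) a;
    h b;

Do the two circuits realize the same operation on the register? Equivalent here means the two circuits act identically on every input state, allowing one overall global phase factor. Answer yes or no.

Yes: on every input state the two circuits agree up to one overall phase factor.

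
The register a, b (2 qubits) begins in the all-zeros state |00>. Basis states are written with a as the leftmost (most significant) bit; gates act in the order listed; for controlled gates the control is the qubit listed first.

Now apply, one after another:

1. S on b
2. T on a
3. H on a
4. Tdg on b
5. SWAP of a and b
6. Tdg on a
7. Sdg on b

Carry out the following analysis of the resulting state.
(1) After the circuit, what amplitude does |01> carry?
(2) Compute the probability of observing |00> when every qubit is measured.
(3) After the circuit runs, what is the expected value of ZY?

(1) |01> carries amplitude -sqrt(2)*I/2 in the final state.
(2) A full measurement returns |00> with probability 1/2.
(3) The expectation value of ZY is -1.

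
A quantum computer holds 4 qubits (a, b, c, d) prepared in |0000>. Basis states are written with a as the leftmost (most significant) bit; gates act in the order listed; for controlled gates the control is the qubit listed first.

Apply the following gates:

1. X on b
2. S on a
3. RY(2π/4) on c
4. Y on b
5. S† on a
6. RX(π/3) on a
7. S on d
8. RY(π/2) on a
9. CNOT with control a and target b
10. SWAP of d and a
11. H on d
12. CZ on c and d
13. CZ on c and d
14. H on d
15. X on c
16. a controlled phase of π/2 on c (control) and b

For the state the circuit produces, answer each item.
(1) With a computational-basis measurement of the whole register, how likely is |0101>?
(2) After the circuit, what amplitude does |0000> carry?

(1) The probability of measuring |0101> is 1/4. Key observation: gates 11-14 undo each other exactly, leaving only the rest of the circuit to track.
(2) The final state's coefficient on |0000> equals 1/4 - sqrt(3)*I/4.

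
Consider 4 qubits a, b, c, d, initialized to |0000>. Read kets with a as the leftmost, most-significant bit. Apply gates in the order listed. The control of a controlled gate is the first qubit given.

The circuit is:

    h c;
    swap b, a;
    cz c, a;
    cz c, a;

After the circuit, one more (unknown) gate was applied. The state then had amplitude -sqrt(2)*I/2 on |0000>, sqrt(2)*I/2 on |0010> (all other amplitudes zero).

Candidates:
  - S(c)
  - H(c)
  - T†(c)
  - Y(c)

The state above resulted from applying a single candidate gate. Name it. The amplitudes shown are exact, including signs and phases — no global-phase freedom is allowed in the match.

The applied gate was Y(c). Key observation: the block from step 3 through step 4 cancels to the identity and can be dropped.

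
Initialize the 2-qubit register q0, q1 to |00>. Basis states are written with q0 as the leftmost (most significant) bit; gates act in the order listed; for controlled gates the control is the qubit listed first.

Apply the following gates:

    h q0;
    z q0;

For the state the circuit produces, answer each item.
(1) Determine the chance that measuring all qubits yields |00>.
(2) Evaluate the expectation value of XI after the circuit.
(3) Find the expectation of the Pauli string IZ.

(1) Outcome |00> occurs with probability 1/2.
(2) The expectation value of XI is -1.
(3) In the final state, IZ has expectation 1.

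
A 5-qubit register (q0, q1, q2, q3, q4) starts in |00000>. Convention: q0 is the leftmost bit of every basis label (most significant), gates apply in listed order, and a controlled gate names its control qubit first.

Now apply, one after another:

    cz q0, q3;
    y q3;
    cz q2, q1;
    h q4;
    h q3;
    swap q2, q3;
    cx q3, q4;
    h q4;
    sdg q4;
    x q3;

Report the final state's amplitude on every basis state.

After the circuit, the state carries amplitude sqrt(2)*I/2 on |00010>, -sqrt(2)*I/2 on |00110>, and 0 on every other basis state.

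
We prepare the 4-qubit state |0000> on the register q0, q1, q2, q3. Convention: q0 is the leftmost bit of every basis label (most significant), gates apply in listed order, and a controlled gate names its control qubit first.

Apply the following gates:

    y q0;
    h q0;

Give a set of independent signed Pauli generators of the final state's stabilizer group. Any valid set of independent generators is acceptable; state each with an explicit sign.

The final state is stabilized by the group generated by -XIII, +IZII, +IIZI, +IIIZ; other independent generating sets are equally valid.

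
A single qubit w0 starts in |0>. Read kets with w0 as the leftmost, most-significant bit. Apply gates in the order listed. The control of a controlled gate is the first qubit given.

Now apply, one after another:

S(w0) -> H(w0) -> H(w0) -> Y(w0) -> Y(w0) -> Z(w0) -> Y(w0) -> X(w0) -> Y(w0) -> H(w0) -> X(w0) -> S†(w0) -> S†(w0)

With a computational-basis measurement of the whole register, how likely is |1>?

Outcome |1> occurs with probability 1/2.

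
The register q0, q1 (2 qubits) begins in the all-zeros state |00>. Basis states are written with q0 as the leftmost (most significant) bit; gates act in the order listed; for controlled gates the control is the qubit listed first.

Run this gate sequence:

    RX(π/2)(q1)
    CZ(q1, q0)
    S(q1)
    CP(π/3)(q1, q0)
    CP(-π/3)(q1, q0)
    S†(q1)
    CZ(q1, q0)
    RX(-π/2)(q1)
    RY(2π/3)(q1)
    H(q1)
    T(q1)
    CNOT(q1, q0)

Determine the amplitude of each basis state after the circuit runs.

After the circuit, the state carries amplitude sqrt(2)/4 + sqrt(6)/4 on |00>, 0 on |01>, 0 on |10>, (-sqrt(6) + sqrt(2))*exp(I*pi/4)/4 on |11>. Key observation: steps 1-8 multiply out to the identity, so the circuit reduces to the remaining gates.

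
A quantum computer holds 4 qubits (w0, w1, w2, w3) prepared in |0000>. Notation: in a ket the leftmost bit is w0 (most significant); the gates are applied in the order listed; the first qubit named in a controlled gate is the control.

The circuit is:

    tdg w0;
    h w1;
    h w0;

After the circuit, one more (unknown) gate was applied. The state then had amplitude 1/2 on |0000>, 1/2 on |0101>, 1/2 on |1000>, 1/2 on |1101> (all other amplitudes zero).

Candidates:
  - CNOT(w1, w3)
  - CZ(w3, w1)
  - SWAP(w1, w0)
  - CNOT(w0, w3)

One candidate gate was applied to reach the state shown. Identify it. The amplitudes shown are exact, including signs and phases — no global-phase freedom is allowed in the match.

The unique candidate consistent with the amplitudes is CNOT(w1, w3).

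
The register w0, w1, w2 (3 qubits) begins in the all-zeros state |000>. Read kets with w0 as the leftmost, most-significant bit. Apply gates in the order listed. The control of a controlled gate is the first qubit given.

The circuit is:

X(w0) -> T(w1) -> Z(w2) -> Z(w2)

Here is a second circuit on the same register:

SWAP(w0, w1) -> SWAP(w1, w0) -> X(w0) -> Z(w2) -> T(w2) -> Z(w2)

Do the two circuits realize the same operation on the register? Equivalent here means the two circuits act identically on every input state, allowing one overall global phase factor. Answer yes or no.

No, they are not equivalent — no single phase factor reconciles the two unitaries.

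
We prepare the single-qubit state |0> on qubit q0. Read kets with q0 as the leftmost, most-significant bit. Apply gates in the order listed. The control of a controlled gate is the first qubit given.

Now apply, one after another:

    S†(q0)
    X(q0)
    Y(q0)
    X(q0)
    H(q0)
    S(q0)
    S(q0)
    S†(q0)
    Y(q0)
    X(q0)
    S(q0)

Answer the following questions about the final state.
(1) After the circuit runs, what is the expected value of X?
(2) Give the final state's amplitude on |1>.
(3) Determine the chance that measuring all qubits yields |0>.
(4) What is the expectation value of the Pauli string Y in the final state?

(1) The expectation value of X is -1.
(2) The final state's coefficient on |1> equals -sqrt(2)/2.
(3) A full measurement returns |0> with probability 1/2.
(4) The expectation value of Y is 0.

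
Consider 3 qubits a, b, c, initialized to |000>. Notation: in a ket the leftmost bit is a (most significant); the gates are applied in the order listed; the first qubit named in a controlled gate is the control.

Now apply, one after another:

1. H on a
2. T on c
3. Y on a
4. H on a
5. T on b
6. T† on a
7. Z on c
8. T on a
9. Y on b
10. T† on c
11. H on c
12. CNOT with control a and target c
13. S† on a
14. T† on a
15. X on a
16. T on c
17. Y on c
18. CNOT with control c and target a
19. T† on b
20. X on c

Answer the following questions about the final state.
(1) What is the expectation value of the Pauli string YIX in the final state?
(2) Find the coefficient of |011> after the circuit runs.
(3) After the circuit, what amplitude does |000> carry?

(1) The observable YIX averages to sqrt(2)/2.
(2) The final state's coefficient on |011> equals sqrt(2)*exp(3*I*pi/4)/2.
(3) The final state's coefficient on |000> equals 0.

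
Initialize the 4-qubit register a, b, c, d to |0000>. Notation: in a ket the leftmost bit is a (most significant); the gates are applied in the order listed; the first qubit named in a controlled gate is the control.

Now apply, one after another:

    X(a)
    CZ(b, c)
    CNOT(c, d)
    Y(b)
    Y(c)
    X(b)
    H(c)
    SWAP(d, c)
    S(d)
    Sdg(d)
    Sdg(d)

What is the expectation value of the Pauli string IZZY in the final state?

In the final state, IZZY has expectation 1. Key observation: gates 9-10 undo each other exactly, leaving only the rest of the circuit to track.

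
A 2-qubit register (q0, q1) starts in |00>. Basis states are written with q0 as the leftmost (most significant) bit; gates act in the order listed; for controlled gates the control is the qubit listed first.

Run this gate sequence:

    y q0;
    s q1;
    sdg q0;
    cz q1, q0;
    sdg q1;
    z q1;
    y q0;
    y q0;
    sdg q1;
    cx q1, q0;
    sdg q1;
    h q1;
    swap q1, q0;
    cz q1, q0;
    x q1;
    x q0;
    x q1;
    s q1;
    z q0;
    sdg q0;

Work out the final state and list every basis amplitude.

The resulting statevector has amplitude 0 on |00>, -sqrt(2)*I/2 on |01>, 0 on |10>, -sqrt(2)/2 on |11>.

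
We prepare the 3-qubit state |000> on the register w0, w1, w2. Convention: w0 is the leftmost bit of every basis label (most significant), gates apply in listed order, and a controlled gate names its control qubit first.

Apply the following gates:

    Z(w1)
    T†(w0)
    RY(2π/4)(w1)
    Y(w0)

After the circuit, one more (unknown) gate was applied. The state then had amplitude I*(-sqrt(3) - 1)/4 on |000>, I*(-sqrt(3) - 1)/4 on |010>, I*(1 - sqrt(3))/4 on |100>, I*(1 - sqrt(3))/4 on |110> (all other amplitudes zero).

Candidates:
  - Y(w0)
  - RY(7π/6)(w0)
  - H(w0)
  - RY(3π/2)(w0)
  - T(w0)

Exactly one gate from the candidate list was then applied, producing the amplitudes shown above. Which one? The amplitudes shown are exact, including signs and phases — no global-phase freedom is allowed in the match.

The unique candidate consistent with the amplitudes is RY(7π/6)(w0).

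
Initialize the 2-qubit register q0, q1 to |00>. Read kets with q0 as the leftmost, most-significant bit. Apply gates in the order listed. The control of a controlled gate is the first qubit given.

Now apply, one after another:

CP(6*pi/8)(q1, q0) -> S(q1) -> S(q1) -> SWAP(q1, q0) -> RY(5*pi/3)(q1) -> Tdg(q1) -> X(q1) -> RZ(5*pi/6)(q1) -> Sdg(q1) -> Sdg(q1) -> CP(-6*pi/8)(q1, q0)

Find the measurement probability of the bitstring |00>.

A full measurement returns |00> with probability 1/4.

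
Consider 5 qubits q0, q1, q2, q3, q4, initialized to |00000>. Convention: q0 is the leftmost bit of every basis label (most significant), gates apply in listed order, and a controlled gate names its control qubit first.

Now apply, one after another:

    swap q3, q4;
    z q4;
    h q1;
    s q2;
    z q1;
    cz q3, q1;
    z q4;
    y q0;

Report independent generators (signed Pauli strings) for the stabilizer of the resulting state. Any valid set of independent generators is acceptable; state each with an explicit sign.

The final state is stabilized by the group generated by -IXIII, -ZIIII, +IIZII, +IIIZI, +IIIIZ; other independent generating sets are equally valid.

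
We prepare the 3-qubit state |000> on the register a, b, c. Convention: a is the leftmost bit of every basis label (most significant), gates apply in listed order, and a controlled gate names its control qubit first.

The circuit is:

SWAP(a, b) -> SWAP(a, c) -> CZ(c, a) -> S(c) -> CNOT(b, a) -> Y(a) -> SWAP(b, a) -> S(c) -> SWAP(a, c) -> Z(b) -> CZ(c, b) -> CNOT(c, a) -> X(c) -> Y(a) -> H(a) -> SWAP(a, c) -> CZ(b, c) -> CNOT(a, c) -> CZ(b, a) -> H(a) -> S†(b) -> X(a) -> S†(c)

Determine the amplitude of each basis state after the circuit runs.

The final amplitudes are 0 on |000>, 0 on |001>, -I/2 on |010>, -1/2 on |011>, 0 on |100>, 0 on |101>, I/2 on |110>, 1/2 on |111>.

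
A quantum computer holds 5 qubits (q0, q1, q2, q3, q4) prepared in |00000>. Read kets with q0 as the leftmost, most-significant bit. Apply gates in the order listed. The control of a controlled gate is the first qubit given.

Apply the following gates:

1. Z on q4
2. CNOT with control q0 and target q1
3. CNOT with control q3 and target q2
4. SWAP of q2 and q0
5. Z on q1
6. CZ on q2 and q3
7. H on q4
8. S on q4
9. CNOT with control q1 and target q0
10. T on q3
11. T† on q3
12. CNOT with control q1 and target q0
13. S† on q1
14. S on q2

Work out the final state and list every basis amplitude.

After the circuit, the state carries amplitude sqrt(2)/2 on |00000>, sqrt(2)*I/2 on |00001>, and 0 on every other basis state. Key observation: the block from step 9 through step 12 cancels to the identity and can be dropped.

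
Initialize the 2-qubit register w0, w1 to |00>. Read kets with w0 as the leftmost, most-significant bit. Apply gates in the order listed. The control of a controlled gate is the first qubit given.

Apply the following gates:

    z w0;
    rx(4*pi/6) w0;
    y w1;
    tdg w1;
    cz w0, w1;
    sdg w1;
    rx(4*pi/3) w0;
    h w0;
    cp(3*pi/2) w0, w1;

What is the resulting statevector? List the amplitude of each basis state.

After the circuit, the state carries amplitude 0 on |00>, (-sqrt(2) + sqrt(6)*I)*exp(3*I*pi/4)/4 on |01>, 0 on |10>, (-sqrt(6) + sqrt(2)*I)*exp(3*I*pi/4)/4 on |11>.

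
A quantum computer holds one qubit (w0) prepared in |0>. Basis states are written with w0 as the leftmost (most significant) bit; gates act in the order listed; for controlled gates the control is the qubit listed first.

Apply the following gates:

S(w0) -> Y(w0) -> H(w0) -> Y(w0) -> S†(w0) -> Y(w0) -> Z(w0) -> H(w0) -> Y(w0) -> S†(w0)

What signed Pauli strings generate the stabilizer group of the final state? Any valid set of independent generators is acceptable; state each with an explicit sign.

The stabilizer group can be generated by -X, among other valid generating sets.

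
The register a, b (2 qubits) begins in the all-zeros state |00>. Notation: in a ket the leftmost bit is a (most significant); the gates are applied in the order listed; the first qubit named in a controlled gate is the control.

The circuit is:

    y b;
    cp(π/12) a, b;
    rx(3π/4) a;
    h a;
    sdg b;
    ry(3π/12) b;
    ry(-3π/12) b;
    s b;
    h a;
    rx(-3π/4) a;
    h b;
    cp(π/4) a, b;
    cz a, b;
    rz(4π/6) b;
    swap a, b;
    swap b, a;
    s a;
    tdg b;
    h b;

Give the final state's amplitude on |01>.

|01> carries amplitude (1 + exp(5*I*pi/12))*exp(I*pi/6)/2 in the final state. Key observation: steps 3-10 multiply out to the identity, so the circuit reduces to the remaining gates.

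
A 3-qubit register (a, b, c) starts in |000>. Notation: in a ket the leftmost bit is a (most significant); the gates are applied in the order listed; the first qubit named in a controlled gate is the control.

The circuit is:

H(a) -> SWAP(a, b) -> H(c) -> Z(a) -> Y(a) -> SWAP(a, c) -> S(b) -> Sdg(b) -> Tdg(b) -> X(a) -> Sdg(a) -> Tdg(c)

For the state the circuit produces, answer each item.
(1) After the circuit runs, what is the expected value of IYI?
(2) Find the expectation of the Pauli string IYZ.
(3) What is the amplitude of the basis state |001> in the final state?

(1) The observable IYI averages to -sqrt(2)/2. Key observation: gates 7-8 undo each other exactly, leaving only the rest of the circuit to track.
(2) The expectation value of IYZ is sqrt(2)/2.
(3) The amplitude on |001> is exp(I*pi/4)/2.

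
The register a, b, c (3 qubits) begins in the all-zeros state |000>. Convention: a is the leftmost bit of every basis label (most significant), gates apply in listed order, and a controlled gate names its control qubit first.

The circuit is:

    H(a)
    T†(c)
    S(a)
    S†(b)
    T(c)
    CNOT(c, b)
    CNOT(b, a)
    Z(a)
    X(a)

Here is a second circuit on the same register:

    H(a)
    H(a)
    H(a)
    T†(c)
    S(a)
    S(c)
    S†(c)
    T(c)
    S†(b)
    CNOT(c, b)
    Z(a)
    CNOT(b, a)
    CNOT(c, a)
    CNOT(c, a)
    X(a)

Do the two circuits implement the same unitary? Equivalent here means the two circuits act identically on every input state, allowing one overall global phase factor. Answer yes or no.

No: there is an input state on which the two circuits produce genuinely different outputs (not merely differing by a phase).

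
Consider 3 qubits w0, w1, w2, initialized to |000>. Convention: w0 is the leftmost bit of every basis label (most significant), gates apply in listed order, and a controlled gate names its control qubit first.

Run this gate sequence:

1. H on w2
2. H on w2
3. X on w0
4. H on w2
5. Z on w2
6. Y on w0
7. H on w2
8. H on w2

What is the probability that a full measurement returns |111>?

Outcome |111> occurs with probability 0.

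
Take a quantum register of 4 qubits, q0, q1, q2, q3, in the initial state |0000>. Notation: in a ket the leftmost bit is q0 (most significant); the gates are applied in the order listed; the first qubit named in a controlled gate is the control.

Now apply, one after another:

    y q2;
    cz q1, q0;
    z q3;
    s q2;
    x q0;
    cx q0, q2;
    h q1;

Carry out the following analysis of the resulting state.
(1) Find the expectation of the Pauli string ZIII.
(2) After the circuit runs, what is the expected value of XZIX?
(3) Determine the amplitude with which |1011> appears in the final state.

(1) The observable ZIII averages to -1.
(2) The expectation value of XZIX is 0.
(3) The amplitude on |1011> is 0.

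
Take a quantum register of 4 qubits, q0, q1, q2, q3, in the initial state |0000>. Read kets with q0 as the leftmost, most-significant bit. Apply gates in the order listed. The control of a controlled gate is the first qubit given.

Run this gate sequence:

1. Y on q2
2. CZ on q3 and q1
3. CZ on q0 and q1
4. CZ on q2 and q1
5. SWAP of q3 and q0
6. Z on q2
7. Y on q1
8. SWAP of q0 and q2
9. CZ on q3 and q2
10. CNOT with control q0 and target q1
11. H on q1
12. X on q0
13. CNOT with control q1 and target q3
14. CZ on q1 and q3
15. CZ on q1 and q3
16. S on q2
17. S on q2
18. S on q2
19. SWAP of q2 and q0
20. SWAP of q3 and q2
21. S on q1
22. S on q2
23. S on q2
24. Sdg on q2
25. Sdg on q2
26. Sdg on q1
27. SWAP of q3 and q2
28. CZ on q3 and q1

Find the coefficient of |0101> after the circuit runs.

|0101> carries amplitude -sqrt(2)/2 in the final state. Key observation: the block from step 20 through step 27 cancels to the identity and can be dropped.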